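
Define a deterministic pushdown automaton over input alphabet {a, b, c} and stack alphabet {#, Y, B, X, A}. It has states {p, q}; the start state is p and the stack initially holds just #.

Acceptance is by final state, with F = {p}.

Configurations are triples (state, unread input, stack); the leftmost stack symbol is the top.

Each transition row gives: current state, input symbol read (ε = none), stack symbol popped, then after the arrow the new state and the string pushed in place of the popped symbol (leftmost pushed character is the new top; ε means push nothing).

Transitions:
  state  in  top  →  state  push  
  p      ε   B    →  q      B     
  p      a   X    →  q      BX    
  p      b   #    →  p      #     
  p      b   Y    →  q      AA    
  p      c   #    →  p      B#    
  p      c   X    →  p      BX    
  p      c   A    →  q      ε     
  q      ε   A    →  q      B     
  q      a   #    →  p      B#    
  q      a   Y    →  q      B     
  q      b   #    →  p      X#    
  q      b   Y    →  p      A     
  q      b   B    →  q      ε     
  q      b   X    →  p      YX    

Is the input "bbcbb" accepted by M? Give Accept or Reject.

(p, bbcbb, #) ⊢ (p, bcbb, #) ⊢ (p, cbb, #) ⊢ (p, bb, B#) ⊢ (q, bb, B#) ⊢ (q, b, #) ⊢ (p, ε, X#)
All input consumed; state p ∈ F.

Accept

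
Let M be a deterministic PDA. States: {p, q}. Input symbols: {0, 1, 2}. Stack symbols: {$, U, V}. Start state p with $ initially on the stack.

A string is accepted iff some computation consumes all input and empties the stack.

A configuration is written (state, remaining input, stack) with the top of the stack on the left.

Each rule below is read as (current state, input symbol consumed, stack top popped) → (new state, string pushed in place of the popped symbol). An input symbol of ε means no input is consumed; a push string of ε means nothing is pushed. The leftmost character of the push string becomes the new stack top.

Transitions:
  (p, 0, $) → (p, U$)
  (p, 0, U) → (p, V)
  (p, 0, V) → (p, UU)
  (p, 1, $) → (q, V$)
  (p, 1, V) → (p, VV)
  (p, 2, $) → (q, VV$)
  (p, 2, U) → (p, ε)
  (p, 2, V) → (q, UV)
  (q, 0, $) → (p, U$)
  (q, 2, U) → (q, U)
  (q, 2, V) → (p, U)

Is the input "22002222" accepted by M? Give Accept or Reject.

Reject

(p, 22002222, $)
  read 2, top $: go to q, push VV$ → (q, 2002222, VV$)
  read 2, top V: go to p, push U → (p, 002222, UV$)
  read 0, top U: go to p, push V → (p, 02222, VV$)
  read 0, top V: go to p, push UU → (p, 2222, UUV$)
  read 2, top U: go to p, push ε → (p, 222, UV$)
  read 2, top U: go to p, push ε → (p, 22, V$)
  read 2, top V: go to q, push UV → (q, 2, UV$)
  read 2, top U: go to q, push U → (q, ε, UV$)
All input consumed; stack is UV$, not empty, and no further ε-move applies.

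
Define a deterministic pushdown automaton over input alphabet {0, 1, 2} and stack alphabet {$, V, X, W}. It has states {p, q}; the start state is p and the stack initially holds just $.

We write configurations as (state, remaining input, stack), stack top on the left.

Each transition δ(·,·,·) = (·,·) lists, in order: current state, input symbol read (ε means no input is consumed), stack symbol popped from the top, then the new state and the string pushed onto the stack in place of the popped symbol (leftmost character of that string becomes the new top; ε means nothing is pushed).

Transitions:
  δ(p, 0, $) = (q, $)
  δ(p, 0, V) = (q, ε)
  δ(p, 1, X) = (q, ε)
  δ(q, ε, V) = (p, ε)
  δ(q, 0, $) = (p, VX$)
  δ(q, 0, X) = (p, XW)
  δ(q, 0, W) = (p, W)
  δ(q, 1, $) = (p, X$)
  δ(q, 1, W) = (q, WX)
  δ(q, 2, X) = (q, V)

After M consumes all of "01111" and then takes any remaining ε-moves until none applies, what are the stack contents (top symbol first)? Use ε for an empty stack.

$

(p, 01111, $) ⊢ (q, 1111, $) ⊢ (p, 111, X$) ⊢ (q, 11, $) ⊢ (p, 1, X$) ⊢ (q, ε, $)
All input consumed in state q with stack $.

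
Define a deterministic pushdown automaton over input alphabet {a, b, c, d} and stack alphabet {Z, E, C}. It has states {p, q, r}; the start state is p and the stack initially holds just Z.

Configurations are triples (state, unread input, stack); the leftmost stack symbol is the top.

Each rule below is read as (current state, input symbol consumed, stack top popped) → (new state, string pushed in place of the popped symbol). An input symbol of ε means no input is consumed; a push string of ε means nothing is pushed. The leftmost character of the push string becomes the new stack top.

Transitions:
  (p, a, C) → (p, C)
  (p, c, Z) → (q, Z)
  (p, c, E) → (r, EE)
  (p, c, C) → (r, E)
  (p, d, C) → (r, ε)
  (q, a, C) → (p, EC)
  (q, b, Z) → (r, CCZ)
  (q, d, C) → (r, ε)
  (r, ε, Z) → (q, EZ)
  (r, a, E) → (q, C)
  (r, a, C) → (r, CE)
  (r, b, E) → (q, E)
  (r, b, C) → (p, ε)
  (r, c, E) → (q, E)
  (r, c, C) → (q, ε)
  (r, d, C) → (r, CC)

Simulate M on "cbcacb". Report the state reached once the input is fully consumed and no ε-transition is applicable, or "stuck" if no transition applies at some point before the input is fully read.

q

(p, cbcacb, Z) ⊢ (q, bcacb, Z) ⊢ (r, cacb, CCZ) ⊢ (q, acb, CZ) ⊢ (p, cb, ECZ) ⊢ (r, b, EECZ) ⊢ (q, ε, EECZ)
All input consumed; M is in state q.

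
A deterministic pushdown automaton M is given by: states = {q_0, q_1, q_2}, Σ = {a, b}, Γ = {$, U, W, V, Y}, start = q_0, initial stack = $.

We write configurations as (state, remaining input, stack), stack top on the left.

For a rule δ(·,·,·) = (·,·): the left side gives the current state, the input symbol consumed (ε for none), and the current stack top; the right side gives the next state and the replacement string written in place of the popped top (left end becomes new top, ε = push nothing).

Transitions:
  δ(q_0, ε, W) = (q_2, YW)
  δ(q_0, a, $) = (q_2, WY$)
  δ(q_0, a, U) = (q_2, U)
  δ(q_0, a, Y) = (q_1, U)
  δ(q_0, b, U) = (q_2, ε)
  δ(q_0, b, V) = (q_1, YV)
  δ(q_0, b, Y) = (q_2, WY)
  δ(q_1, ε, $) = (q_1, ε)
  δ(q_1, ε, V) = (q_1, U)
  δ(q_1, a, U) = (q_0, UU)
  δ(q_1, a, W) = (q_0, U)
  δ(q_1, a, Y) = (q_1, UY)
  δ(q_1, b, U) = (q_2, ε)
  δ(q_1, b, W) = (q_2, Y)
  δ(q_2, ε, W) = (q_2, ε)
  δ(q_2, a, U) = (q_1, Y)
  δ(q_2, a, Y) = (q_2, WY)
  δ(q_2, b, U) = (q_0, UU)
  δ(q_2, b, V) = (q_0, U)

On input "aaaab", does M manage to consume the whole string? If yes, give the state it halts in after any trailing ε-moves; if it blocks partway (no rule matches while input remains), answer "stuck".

stuck

(q_0, aaaab, $)
  read a, top $: go to q_2, push WY$ → (q_2, aaab, WY$)
  ε-move, top W: go to q_2, push ε → (q_2, aaab, Y$)
  read a, top Y: go to q_2, push WY → (q_2, aab, WY$)
  ε-move, top W: go to q_2, push ε → (q_2, aab, Y$)
  read a, top Y: go to q_2, push WY → (q_2, ab, WY$)
  ε-move, top W: go to q_2, push ε → (q_2, ab, Y$)
  read a, top Y: go to q_2, push WY → (q_2, b, WY$)
  ε-move, top W: go to q_2, push ε → (q_2, b, Y$)
No transition for (q_2, b, top Y); M blocks with input b remaining.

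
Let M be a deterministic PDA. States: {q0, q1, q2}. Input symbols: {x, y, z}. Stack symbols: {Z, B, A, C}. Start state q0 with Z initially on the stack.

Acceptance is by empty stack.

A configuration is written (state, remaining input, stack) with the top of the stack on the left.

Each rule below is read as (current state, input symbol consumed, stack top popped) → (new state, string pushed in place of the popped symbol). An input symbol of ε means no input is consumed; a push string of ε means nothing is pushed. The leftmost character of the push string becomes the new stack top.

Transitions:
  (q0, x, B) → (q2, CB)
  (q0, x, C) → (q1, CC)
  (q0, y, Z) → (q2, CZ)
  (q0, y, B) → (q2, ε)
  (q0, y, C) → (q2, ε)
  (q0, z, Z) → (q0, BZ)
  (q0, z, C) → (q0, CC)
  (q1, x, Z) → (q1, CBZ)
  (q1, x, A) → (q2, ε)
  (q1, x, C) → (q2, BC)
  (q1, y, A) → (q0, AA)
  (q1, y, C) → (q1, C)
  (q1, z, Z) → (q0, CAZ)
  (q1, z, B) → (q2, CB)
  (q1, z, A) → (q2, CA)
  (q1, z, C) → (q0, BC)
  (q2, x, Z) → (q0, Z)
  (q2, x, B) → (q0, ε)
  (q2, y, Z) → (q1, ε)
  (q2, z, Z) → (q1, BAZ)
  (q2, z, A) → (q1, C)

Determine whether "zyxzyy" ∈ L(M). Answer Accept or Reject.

Accept

(q0, zyxzyy, Z) ⊢ (q0, yxzyy, BZ) ⊢ (q2, xzyy, Z) ⊢ (q0, zyy, Z) ⊢ (q0, yy, BZ) ⊢ (q2, y, Z) ⊢ (q1, ε, ε)
All input consumed and the stack is empty.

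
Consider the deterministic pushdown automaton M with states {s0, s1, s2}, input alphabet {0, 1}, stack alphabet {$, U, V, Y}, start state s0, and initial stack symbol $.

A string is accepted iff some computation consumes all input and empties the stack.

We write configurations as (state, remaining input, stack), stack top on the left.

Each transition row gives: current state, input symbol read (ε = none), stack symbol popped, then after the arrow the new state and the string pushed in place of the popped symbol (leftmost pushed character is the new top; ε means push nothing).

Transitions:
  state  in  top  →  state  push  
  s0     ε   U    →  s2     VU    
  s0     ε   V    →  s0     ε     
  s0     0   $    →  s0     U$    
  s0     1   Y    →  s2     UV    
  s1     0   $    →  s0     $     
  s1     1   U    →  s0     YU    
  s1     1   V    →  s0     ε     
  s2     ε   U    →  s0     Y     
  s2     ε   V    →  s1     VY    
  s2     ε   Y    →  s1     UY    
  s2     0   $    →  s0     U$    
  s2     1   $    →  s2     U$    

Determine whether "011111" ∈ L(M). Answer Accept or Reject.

Reject

(s0, 011111, $) ⊢ (s0, 11111, U$) ⊢ (s2, 11111, VU$) ⊢ (s1, 11111, VYU$) ⊢ (s0, 1111, YU$) ⊢ (s2, 111, UVU$) ⊢ (s0, 111, YVU$) ⊢ (s2, 11, UVVU$) ⊢ (s0, 11, YVVU$) ⊢ (s2, 1, UVVVU$) ⊢ (s0, 1, YVVVU$) ⊢ (s2, ε, UVVVVU$) ⊢ (s0, ε, YVVVVU$)
All input consumed; stack is YVVVVU$, not empty, and no further ε-move applies.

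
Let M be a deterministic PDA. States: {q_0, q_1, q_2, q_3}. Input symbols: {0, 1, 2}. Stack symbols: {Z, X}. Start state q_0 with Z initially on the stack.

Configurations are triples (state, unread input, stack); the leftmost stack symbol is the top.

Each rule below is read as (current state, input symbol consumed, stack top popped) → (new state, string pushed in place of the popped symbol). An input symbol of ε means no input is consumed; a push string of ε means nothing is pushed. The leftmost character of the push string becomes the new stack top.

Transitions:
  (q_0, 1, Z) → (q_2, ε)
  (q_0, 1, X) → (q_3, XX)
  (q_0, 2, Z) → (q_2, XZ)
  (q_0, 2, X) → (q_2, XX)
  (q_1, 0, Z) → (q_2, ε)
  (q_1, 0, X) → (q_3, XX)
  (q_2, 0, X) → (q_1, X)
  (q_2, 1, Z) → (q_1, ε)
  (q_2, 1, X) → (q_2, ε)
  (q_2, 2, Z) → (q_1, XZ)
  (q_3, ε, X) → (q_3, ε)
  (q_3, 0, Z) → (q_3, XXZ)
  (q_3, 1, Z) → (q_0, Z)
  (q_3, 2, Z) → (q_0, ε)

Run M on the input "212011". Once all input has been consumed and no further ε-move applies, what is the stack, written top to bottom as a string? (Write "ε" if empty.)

ε

(q_0, 212011, Z) ⊢ (q_2, 12011, XZ) ⊢ (q_2, 2011, Z) ⊢ (q_1, 011, XZ) ⊢ (q_3, 11, XXZ) ⊢ (q_3, 11, XZ) ⊢ (q_3, 11, Z) ⊢ (q_0, 1, Z) ⊢ (q_2, ε, ε)
All input consumed in state q_2 with stack ε.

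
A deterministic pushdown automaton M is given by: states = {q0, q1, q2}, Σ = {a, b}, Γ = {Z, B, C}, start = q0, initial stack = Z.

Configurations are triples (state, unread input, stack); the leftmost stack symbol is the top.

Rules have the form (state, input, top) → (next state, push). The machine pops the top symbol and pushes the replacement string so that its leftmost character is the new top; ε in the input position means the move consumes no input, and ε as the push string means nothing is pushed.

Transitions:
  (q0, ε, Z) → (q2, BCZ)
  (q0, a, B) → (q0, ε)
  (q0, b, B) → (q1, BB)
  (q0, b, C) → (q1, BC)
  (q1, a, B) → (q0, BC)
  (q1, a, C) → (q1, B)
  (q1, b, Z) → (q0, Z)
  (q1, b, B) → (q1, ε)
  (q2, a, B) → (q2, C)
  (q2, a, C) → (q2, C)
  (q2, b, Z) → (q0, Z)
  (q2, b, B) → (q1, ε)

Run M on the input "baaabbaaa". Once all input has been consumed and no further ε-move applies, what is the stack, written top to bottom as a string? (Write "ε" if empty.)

CZ

(q0, baaabbaaa, Z) ⊢ (q2, baaabbaaa, BCZ) ⊢ (q1, aaabbaaa, CZ) ⊢ (q1, aabbaaa, BZ) ⊢ (q0, abbaaa, BCZ) ⊢ (q0, bbaaa, CZ) ⊢ (q1, baaa, BCZ) ⊢ (q1, aaa, CZ) ⊢ (q1, aa, BZ) ⊢ (q0, a, BCZ) ⊢ (q0, ε, CZ)
All input consumed in state q0 with stack CZ.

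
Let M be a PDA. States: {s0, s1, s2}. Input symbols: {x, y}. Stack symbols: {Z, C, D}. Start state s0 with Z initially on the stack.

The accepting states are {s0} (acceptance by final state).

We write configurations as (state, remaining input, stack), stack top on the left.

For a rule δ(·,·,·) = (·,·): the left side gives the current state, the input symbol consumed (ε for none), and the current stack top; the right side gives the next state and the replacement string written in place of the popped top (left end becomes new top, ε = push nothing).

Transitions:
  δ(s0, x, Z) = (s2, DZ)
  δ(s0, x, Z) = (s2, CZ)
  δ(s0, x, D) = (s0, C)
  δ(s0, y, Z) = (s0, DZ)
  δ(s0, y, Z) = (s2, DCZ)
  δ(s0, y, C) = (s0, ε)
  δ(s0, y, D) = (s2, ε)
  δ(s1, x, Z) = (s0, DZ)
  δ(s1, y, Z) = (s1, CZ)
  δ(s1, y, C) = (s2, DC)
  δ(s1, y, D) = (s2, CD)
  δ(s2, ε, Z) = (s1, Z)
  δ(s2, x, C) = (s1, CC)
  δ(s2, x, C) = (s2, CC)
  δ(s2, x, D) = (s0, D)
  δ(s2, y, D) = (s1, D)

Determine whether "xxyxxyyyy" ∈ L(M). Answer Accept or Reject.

One accepting computation: (s0, xxyxxyyyy, Z) ⊢ (s2, xyxxyyyy, CZ) ⊢ (s1, yxxyyyy, CCZ) ⊢ (s2, xxyyyy, DCCZ) ⊢ (s0, xyyyy, DCCZ) ⊢ (s0, yyyy, CCCZ) ⊢ (s0, yyy, CCZ) ⊢ (s0, yy, CZ) ⊢ (s0, y, Z) ⊢ (s0, ε, DZ)
All input consumed and state s0 ∈ F.

Accept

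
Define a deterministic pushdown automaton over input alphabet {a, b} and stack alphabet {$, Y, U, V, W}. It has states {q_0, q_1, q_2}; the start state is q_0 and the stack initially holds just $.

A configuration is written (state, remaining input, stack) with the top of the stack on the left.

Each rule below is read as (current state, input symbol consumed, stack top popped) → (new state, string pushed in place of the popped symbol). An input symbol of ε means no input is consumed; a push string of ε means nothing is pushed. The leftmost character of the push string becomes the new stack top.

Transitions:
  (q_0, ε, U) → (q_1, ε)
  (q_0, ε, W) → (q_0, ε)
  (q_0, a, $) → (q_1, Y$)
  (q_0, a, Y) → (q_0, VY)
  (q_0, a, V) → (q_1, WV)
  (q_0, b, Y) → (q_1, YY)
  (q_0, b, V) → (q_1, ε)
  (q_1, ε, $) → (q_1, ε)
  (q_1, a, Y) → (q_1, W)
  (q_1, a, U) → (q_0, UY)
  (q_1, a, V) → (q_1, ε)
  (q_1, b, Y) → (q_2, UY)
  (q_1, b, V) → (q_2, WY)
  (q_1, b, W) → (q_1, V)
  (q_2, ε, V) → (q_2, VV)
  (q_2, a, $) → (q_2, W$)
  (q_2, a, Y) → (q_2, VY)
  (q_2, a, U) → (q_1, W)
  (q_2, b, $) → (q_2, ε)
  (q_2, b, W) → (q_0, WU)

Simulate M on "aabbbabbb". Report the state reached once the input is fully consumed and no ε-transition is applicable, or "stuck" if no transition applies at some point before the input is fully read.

q_1

(q_0, aabbbabbb, $)
  read a, top $: go to q_1, push Y$ → (q_1, abbbabbb, Y$)
  read a, top Y: go to q_1, push W → (q_1, bbbabbb, W$)
  read b, top W: go to q_1, push V → (q_1, bbabbb, V$)
  read b, top V: go to q_2, push WY → (q_2, babbb, WY$)
  read b, top W: go to q_0, push WU → (q_0, abbb, WUY$)
  ε-move, top W: go to q_0, push ε → (q_0, abbb, UY$)
  ε-move, top U: go to q_1, push ε → (q_1, abbb, Y$)
  read a, top Y: go to q_1, push W → (q_1, bbb, W$)
  read b, top W: go to q_1, push V → (q_1, bb, V$)
  read b, top V: go to q_2, push WY → (q_2, b, WY$)
  read b, top W: go to q_0, push WU → (q_0, ε, WUY$)
  ε-move, top W: go to q_0, push ε → (q_0, ε, UY$)
  ε-move, top U: go to q_1, push ε → (q_1, ε, Y$)
All input consumed; M is in state q_1.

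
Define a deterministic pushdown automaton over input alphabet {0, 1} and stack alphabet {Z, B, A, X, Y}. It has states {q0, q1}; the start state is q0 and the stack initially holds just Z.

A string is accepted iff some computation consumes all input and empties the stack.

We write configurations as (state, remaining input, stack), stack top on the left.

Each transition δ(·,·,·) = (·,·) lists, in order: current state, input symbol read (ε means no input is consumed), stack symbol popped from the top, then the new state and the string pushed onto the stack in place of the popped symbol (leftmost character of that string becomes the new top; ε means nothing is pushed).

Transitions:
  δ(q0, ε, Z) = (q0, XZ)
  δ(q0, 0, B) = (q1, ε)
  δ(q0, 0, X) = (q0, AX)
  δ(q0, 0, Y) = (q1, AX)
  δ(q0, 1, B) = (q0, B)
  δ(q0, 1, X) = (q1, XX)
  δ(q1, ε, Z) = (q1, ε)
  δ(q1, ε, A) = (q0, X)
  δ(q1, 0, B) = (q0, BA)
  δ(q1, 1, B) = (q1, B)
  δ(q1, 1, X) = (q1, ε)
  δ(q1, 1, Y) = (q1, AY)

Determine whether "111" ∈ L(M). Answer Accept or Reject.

(q0, 111, Z)
  ε-move, top Z: go to q0, push XZ → (q0, 111, XZ)
  read 1, top X: go to q1, push XX → (q1, 11, XXZ)
  read 1, top X: go to q1, push ε → (q1, 1, XZ)
  read 1, top X: go to q1, push ε → (q1, ε, Z)
  ε-move, top Z: go to q1, push ε → (q1, ε, ε)
All input consumed and the stack is empty.

Accept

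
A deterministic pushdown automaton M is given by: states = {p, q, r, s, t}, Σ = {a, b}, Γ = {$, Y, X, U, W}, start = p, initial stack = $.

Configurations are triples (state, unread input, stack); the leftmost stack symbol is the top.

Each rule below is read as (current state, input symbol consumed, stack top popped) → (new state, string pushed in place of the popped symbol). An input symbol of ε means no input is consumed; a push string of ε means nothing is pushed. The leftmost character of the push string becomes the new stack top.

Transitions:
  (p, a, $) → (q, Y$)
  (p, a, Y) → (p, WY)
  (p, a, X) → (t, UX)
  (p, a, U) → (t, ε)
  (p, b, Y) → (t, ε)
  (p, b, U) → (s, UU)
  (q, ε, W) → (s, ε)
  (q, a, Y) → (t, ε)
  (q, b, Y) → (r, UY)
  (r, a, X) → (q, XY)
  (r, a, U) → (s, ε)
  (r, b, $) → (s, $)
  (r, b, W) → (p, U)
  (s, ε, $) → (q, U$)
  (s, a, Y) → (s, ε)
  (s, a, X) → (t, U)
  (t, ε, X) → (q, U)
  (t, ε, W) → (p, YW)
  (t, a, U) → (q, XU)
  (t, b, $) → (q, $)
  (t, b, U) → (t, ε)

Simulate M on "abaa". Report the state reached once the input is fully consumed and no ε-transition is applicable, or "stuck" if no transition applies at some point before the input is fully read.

q

(p, abaa, $)
  read a, top $: go to q, push Y$ → (q, baa, Y$)
  read b, top Y: go to r, push UY → (r, aa, UY$)
  read a, top U: go to s, push ε → (s, a, Y$)
  read a, top Y: go to s, push ε → (s, ε, $)
  ε-move, top $: go to q, push U$ → (q, ε, U$)
All input consumed; M is in state q.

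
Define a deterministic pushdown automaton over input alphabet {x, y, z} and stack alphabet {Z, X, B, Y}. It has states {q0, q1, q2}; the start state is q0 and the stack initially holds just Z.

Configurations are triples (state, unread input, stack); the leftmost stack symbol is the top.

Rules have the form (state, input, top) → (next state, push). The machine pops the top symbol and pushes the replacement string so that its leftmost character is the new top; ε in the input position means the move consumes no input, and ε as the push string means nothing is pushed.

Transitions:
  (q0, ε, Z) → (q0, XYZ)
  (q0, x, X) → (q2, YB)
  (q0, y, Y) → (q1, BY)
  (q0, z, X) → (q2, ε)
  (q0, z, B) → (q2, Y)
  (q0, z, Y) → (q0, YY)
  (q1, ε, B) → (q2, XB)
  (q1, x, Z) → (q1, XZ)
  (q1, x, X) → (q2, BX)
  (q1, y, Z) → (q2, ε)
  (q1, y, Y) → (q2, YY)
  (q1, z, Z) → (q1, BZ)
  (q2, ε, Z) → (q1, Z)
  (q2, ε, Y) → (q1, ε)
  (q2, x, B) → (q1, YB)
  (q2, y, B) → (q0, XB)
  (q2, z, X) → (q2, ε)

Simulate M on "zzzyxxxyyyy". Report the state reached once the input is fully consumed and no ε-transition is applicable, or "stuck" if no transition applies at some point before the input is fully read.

stuck

(q0, zzzyxxxyyyy, Z)
  ε-move, top Z: go to q0, push XYZ → (q0, zzzyxxxyyyy, XYZ)
  read z, top X: go to q2, push ε → (q2, zzyxxxyyyy, YZ)
  ε-move, top Y: go to q1, push ε → (q1, zzyxxxyyyy, Z)
  read z, top Z: go to q1, push BZ → (q1, zyxxxyyyy, BZ)
  ε-move, top B: go to q2, push XB → (q2, zyxxxyyyy, XBZ)
  read z, top X: go to q2, push ε → (q2, yxxxyyyy, BZ)
  read y, top B: go to q0, push XB → (q0, xxxyyyy, XBZ)
  read x, top X: go to q2, push YB → (q2, xxyyyy, YBBZ)
  ε-move, top Y: go to q1, push ε → (q1, xxyyyy, BBZ)
  ε-move, top B: go to q2, push XB → (q2, xxyyyy, XBBZ)
No transition for (q2, x, top X); M blocks with input xxyyyy remaining.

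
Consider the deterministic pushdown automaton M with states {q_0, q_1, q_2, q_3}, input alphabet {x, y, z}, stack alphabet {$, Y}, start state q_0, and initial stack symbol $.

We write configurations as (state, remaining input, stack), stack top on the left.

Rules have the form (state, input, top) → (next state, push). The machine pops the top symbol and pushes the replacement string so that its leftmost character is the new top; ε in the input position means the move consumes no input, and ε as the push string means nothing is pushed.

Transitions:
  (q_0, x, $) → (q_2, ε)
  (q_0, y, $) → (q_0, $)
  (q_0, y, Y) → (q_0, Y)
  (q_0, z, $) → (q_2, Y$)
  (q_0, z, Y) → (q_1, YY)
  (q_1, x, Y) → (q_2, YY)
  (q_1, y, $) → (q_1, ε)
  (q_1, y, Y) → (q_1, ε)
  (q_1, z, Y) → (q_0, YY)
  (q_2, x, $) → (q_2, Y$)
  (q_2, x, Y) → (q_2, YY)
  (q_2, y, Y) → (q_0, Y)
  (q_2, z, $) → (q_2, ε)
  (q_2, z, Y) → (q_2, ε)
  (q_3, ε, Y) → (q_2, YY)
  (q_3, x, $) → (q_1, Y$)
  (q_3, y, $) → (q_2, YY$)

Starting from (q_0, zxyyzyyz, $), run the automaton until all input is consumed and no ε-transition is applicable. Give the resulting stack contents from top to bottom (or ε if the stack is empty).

(q_0, zxyyzyyz, $)
  read z, top $: go to q_2, push Y$ → (q_2, xyyzyyz, Y$)
  read x, top Y: go to q_2, push YY → (q_2, yyzyyz, YY$)
  read y, top Y: go to q_0, push Y → (q_0, yzyyz, YY$)
  read y, top Y: go to q_0, push Y → (q_0, zyyz, YY$)
  read z, top Y: go to q_1, push YY → (q_1, yyz, YYY$)
  read y, top Y: go to q_1, push ε → (q_1, yz, YY$)
  read y, top Y: go to q_1, push ε → (q_1, z, Y$)
  read z, top Y: go to q_0, push YY → (q_0, ε, YY$)
All input consumed in state q_0 with stack YY$.

YY$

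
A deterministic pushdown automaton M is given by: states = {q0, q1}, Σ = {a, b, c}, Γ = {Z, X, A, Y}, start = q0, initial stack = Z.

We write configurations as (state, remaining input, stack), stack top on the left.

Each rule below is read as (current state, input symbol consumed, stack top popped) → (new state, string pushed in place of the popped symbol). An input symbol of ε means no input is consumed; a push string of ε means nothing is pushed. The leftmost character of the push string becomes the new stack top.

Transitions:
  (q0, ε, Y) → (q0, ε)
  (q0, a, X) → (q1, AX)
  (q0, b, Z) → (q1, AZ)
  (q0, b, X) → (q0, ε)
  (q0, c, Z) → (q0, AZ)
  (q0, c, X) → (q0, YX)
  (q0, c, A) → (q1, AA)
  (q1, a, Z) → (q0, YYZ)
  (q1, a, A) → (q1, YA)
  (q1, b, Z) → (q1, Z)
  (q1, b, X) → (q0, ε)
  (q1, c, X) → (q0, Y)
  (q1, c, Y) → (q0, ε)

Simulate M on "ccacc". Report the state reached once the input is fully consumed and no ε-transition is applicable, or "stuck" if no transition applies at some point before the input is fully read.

(q0, ccacc, Z) ⊢ (q0, cacc, AZ) ⊢ (q1, acc, AAZ) ⊢ (q1, cc, YAAZ) ⊢ (q0, c, AAZ) ⊢ (q1, ε, AAAZ)
All input consumed; M is in state q1.

q1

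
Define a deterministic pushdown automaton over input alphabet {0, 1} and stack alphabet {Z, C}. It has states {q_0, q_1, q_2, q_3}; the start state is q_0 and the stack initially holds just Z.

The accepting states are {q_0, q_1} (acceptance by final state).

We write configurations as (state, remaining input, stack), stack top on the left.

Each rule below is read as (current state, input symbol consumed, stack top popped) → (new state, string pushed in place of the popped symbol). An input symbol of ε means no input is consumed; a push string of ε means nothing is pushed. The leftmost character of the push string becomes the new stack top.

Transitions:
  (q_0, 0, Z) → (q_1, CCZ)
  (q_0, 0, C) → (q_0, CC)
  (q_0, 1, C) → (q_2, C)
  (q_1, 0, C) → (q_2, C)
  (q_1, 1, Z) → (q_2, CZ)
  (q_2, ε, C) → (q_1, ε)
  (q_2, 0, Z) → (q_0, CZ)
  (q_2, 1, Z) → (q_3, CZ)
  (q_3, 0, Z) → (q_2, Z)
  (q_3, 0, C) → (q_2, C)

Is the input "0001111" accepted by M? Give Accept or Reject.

Accept

(q_0, 0001111, Z) ⊢ (q_1, 001111, CCZ) ⊢ (q_2, 01111, CCZ) ⊢ (q_1, 01111, CZ) ⊢ (q_2, 1111, CZ) ⊢ (q_1, 1111, Z) ⊢ (q_2, 111, CZ) ⊢ (q_1, 111, Z) ⊢ (q_2, 11, CZ) ⊢ (q_1, 11, Z) ⊢ (q_2, 1, CZ) ⊢ (q_1, 1, Z) ⊢ (q_2, ε, CZ) ⊢ (q_1, ε, Z)
All input consumed; state q_1 ∈ F.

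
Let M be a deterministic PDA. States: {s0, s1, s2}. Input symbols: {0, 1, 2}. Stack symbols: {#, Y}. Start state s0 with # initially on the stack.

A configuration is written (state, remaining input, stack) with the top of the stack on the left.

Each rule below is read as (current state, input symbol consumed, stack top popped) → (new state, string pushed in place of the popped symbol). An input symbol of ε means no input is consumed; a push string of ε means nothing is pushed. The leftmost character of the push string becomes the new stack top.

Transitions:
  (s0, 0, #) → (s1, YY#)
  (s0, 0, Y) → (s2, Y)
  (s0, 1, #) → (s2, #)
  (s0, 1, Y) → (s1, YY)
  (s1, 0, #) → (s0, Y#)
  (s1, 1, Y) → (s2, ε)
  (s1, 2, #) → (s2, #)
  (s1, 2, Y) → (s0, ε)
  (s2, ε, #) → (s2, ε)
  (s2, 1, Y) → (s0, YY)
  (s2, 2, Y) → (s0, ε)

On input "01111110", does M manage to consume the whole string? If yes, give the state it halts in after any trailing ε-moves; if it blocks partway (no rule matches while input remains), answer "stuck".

stuck

(s0, 01111110, #) ⊢ (s1, 1111110, YY#) ⊢ (s2, 111110, Y#) ⊢ (s0, 11110, YY#) ⊢ (s1, 1110, YYY#) ⊢ (s2, 110, YY#) ⊢ (s0, 10, YYY#) ⊢ (s1, 0, YYYY#)
No transition for (s1, 0, top Y); M blocks with input 0 remaining.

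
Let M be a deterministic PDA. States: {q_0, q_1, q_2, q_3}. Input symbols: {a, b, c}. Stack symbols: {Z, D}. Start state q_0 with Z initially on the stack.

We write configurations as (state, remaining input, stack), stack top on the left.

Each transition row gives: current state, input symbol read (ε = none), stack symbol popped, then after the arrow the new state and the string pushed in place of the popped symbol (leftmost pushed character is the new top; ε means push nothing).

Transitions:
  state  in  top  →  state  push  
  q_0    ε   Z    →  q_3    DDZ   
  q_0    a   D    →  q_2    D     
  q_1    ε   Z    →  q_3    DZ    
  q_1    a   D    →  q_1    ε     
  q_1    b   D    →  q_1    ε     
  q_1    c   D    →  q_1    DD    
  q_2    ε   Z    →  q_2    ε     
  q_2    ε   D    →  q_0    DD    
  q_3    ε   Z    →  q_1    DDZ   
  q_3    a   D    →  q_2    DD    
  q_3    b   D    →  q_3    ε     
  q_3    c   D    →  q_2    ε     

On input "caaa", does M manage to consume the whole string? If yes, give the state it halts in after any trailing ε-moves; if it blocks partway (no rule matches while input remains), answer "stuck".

(q_0, caaa, Z)
  ε-move, top Z: go to q_3, push DDZ → (q_3, caaa, DDZ)
  read c, top D: go to q_2, push ε → (q_2, aaa, DZ)
  ε-move, top D: go to q_0, push DD → (q_0, aaa, DDZ)
  read a, top D: go to q_2, push D → (q_2, aa, DDZ)
  ε-move, top D: go to q_0, push DD → (q_0, aa, DDDZ)
  read a, top D: go to q_2, push D → (q_2, a, DDDZ)
  ε-move, top D: go to q_0, push DD → (q_0, a, DDDDZ)
  read a, top D: go to q_2, push D → (q_2, ε, DDDDZ)
  ε-move, top D: go to q_0, push DD → (q_0, ε, DDDDDZ)
All input consumed; M is in state q_0.

q_0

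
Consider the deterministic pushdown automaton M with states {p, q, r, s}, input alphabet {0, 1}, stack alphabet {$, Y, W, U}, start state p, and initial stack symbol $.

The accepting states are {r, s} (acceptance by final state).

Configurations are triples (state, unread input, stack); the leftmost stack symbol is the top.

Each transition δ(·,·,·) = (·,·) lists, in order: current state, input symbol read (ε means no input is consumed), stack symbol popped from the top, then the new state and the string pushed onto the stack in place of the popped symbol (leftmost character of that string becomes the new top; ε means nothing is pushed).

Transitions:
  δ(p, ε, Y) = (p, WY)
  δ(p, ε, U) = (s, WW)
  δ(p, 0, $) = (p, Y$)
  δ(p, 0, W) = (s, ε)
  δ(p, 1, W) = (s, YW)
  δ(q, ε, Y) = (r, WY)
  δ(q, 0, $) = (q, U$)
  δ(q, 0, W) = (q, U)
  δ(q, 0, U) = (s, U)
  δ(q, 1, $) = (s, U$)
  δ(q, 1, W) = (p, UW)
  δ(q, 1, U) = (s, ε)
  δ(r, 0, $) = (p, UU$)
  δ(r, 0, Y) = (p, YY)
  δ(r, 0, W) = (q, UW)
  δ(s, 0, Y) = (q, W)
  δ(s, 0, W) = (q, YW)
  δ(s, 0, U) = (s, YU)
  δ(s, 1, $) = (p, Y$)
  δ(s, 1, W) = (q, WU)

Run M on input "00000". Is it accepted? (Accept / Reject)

(p, 00000, $)
  read 0, top $: go to p, push Y$ → (p, 0000, Y$)
  ε-move, top Y: go to p, push WY → (p, 0000, WY$)
  read 0, top W: go to s, push ε → (s, 000, Y$)
  read 0, top Y: go to q, push W → (q, 00, W$)
  read 0, top W: go to q, push U → (q, 0, U$)
  read 0, top U: go to s, push U → (s, ε, U$)
All input consumed; state s ∈ F.

Accept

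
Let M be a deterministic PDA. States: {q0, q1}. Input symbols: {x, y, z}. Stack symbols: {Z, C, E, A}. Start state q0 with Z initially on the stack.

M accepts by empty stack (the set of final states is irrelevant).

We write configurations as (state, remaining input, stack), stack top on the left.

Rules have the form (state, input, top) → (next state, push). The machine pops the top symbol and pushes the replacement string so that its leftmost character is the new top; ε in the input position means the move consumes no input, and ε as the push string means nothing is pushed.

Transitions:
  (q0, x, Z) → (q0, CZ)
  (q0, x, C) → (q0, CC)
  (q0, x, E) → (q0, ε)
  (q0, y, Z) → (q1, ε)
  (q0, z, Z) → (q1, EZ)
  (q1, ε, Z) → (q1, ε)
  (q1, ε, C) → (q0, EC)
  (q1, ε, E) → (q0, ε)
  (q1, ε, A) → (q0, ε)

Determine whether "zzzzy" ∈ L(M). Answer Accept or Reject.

Accept

(q0, zzzzy, Z) ⊢ (q1, zzzy, EZ) ⊢ (q0, zzzy, Z) ⊢ (q1, zzy, EZ) ⊢ (q0, zzy, Z) ⊢ (q1, zy, EZ) ⊢ (q0, zy, Z) ⊢ (q1, y, EZ) ⊢ (q0, y, Z) ⊢ (q1, ε, ε)
All input consumed and the stack is empty.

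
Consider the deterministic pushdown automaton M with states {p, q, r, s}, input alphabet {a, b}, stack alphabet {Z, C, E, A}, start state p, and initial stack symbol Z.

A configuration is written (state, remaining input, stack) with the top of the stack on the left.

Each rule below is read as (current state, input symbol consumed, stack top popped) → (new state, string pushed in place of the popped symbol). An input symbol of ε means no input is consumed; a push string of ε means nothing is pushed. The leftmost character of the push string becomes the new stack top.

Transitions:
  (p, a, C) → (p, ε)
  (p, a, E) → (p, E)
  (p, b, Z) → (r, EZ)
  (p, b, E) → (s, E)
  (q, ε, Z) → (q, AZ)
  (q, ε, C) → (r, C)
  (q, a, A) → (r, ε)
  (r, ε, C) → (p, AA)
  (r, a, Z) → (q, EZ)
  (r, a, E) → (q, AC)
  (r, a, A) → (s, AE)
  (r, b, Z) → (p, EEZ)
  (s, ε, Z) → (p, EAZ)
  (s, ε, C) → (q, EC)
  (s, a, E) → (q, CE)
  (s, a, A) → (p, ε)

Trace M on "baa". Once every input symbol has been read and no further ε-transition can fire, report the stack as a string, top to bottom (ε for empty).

(p, baa, Z)
  read b, top Z: go to r, push EZ → (r, aa, EZ)
  read a, top E: go to q, push AC → (q, a, ACZ)
  read a, top A: go to r, push ε → (r, ε, CZ)
  ε-move, top C: go to p, push AA → (p, ε, AAZ)
All input consumed in state p with stack AAZ.

AAZ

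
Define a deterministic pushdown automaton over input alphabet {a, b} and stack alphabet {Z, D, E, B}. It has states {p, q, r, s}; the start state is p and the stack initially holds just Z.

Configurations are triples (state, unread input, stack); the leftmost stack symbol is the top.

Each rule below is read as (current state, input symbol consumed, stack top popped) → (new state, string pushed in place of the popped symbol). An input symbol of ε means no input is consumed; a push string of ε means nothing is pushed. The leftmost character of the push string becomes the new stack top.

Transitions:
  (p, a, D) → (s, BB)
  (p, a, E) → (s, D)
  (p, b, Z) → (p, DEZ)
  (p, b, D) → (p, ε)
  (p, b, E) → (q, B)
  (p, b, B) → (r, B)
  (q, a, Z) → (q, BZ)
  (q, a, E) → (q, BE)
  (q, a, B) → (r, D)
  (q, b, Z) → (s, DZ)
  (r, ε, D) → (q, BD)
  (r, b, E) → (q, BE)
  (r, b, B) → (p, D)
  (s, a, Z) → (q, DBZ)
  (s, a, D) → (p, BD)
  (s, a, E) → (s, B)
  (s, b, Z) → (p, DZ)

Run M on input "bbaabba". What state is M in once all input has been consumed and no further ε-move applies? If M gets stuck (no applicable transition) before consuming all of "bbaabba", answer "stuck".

(p, bbaabba, Z)
  read b, top Z: go to p, push DEZ → (p, baabba, DEZ)
  read b, top D: go to p, push ε → (p, aabba, EZ)
  read a, top E: go to s, push D → (s, abba, DZ)
  read a, top D: go to p, push BD → (p, bba, BDZ)
  read b, top B: go to r, push B → (r, ba, BDZ)
  read b, top B: go to p, push D → (p, a, DDZ)
  read a, top D: go to s, push BB → (s, ε, BBDZ)
All input consumed; M is in state s.

s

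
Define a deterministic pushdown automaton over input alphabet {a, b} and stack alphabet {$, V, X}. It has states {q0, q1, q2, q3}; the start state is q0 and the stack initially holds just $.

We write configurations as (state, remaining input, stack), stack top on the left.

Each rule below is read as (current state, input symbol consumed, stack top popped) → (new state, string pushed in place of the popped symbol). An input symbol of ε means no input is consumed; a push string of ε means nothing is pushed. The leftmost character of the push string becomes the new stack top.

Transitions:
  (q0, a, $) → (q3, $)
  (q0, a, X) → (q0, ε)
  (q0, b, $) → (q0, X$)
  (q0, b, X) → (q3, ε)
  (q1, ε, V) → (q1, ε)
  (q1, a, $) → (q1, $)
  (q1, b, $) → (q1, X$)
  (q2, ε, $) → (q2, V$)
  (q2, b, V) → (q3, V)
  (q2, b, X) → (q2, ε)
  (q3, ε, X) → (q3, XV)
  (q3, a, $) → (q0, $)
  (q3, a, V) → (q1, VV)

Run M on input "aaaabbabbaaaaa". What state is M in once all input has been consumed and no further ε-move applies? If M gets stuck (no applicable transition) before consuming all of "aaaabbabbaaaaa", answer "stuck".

q0

(q0, aaaabbabbaaaaa, $)
  read a, top $: go to q3, push $ → (q3, aaabbabbaaaaa, $)
  read a, top $: go to q0, push $ → (q0, aabbabbaaaaa, $)
  read a, top $: go to q3, push $ → (q3, abbabbaaaaa, $)
  read a, top $: go to q0, push $ → (q0, bbabbaaaaa, $)
  read b, top $: go to q0, push X$ → (q0, babbaaaaa, X$)
  read b, top X: go to q3, push ε → (q3, abbaaaaa, $)
  read a, top $: go to q0, push $ → (q0, bbaaaaa, $)
  read b, top $: go to q0, push X$ → (q0, baaaaa, X$)
  read b, top X: go to q3, push ε → (q3, aaaaa, $)
  read a, top $: go to q0, push $ → (q0, aaaa, $)
  read a, top $: go to q3, push $ → (q3, aaa, $)
  read a, top $: go to q0, push $ → (q0, aa, $)
  read a, top $: go to q3, push $ → (q3, a, $)
  read a, top $: go to q0, push $ → (q0, ε, $)
All input consumed; M is in state q0.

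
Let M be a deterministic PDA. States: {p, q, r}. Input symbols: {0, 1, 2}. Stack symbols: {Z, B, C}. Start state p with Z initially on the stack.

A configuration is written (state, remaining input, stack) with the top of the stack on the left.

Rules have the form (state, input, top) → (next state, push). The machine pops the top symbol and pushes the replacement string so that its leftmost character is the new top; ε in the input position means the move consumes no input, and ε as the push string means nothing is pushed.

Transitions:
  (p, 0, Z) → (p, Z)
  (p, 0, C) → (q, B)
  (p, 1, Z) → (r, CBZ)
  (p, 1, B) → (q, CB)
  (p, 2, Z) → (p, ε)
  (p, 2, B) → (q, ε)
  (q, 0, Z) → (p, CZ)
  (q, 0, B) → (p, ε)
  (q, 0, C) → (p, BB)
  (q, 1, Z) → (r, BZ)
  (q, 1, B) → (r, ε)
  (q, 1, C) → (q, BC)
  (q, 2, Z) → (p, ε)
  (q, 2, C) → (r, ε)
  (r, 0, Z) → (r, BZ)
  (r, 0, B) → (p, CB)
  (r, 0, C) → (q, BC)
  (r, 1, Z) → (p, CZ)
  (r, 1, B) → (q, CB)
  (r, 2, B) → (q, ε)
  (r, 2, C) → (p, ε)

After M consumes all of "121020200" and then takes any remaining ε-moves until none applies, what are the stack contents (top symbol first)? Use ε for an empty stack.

(p, 121020200, Z)
  read 1, top Z: go to r, push CBZ → (r, 21020200, CBZ)
  read 2, top C: go to p, push ε → (p, 1020200, BZ)
  read 1, top B: go to q, push CB → (q, 020200, CBZ)
  read 0, top C: go to p, push BB → (p, 20200, BBBZ)
  read 2, top B: go to q, push ε → (q, 0200, BBZ)
  read 0, top B: go to p, push ε → (p, 200, BZ)
  read 2, top B: go to q, push ε → (q, 00, Z)
  read 0, top Z: go to p, push CZ → (p, 0, CZ)
  read 0, top C: go to q, push B → (q, ε, BZ)
All input consumed in state q with stack BZ.

BZ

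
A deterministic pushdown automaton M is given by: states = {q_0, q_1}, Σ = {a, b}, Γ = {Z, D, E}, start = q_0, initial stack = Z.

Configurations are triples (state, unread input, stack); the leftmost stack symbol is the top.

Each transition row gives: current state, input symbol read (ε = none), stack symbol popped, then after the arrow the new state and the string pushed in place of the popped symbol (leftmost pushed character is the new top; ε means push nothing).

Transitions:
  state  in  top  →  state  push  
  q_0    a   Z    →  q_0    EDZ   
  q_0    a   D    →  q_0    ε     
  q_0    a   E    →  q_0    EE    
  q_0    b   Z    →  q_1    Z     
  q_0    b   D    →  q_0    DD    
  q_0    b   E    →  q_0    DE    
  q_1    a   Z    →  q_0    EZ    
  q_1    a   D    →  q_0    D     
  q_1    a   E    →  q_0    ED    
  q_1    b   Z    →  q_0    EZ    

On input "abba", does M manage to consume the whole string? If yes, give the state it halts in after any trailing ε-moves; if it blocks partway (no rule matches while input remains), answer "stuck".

(q_0, abba, Z)
  read a, top Z: go to q_0, push EDZ → (q_0, bba, EDZ)
  read b, top E: go to q_0, push DE → (q_0, ba, DEDZ)
  read b, top D: go to q_0, push DD → (q_0, a, DDEDZ)
  read a, top D: go to q_0, push ε → (q_0, ε, DEDZ)
All input consumed; M is in state q_0.

q_0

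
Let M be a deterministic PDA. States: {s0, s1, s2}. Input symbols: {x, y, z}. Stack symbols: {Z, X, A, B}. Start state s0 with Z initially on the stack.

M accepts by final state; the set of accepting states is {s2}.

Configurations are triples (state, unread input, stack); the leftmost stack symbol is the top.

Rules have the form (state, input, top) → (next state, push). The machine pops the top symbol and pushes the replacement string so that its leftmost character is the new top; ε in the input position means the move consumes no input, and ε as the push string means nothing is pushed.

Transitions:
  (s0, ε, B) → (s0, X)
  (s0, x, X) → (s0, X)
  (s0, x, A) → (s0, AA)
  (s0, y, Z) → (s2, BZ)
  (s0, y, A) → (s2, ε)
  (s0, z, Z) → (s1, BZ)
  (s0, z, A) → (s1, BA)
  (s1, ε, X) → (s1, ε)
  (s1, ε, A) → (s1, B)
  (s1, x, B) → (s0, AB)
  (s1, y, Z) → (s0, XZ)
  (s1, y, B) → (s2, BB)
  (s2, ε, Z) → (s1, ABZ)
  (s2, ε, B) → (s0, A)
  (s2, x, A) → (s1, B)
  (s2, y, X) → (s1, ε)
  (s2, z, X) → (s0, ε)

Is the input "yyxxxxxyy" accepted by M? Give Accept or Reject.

(s0, yyxxxxxyy, Z) ⊢ (s2, yxxxxxyy, BZ) ⊢ (s0, yxxxxxyy, AZ) ⊢ (s2, xxxxxyy, Z) ⊢ (s1, xxxxxyy, ABZ) ⊢ (s1, xxxxxyy, BBZ) ⊢ (s0, xxxxyy, ABBZ) ⊢ (s0, xxxyy, AABBZ) ⊢ (s0, xxyy, AAABBZ) ⊢ (s0, xyy, AAAABBZ) ⊢ (s0, yy, AAAAABBZ) ⊢ (s2, y, AAAABBZ)
No transition applies at (s2, y, AAAABBZ); input not fully consumed.

Reject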